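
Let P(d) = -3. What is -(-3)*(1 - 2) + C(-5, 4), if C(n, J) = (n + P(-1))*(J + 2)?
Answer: -51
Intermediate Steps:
C(n, J) = (-3 + n)*(2 + J) (C(n, J) = (n - 3)*(J + 2) = (-3 + n)*(2 + J))
-(-3)*(1 - 2) + C(-5, 4) = -(-3)*(1 - 2) + (-6 - 3*4 + 2*(-5) + 4*(-5)) = -(-3)*(-1) + (-6 - 12 - 10 - 20) = -1*3 - 48 = -3 - 48 = -51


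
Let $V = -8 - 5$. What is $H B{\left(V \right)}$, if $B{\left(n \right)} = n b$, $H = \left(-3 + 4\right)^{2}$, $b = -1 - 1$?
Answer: $26$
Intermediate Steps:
$V = -13$ ($V = -8 - 5 = -13$)
$b = -2$
$H = 1$ ($H = 1^{2} = 1$)
$B{\left(n \right)} = - 2 n$ ($B{\left(n \right)} = n \left(-2\right) = - 2 n$)
$H B{\left(V \right)} = 1 \left(\left(-2\right) \left(-13\right)\right) = 1 \cdot 26 = 26$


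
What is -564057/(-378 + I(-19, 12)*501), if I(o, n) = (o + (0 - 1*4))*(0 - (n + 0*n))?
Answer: -62673/15322 ≈ -4.0904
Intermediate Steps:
I(o, n) = -n*(-4 + o) (I(o, n) = (o + (0 - 4))*(0 - (n + 0)) = (o - 4)*(0 - n) = (-4 + o)*(-n) = -n*(-4 + o))
-564057/(-378 + I(-19, 12)*501) = -564057/(-378 + (12*(4 - 1*(-19)))*501) = -564057/(-378 + (12*(4 + 19))*501) = -564057/(-378 + (12*23)*501) = -564057/(-378 + 276*501) = -564057/(-378 + 138276) = -564057/137898 = -564057*1/137898 = -62673/15322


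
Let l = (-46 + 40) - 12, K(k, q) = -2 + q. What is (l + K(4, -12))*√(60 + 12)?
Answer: -192*√2 ≈ -271.53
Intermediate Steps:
l = -18 (l = -6 - 12 = -18)
(l + K(4, -12))*√(60 + 12) = (-18 + (-2 - 12))*√(60 + 12) = (-18 - 14)*√72 = -192*√2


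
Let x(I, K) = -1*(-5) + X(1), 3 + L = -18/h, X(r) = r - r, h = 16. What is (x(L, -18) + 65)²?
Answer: 4900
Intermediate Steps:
X(r) = 0
L = -33/8 (L = -3 - 18/16 = -3 - 18*1/16 = -3 - 9/8 = -33/8 ≈ -4.1250)
x(I, K) = 5 (x(I, K) = -1*(-5) + 0 = 5 + 0 = 5)
(x(L, -18) + 65)² = (5 + 65)² = 70² = 4900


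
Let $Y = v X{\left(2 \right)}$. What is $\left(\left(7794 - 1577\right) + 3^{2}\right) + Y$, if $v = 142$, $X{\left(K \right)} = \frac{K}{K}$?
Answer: $6368$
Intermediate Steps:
$X{\left(K \right)} = 1$
$Y = 142$ ($Y = 142 \cdot 1 = 142$)
$\left(\left(7794 - 1577\right) + 3^{2}\right) + Y = \left(\left(7794 - 1577\right) + 3^{2}\right) + 142 = \left(6217 + 9\right) + 142 = 6226 + 142 = 6368$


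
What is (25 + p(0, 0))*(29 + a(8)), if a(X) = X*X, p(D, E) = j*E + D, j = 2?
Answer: 2325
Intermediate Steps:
p(D, E) = D + 2*E (p(D, E) = 2*E + D = D + 2*E)
a(X) = X²
(25 + p(0, 0))*(29 + a(8)) = (25 + (0 + 2*0))*(29 + 8²) = (25 + (0 + 0))*(29 + 64) = (25 + 0)*93 = 25*93 = 2325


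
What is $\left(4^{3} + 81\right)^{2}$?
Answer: $21025$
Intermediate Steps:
$\left(4^{3} + 81\right)^{2} = \left(64 + 81\right)^{2} = 145^{2} = 21025$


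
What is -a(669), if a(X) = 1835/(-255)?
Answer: 367/51 ≈ 7.1961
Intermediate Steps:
a(X) = -367/51 (a(X) = 1835*(-1/255) = -367/51)
-a(669) = -1*(-367/51) = 367/51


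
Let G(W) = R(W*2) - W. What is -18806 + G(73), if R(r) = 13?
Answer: -18866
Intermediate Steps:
G(W) = 13 - W
-18806 + G(73) = -18806 + (13 - 1*73) = -18806 + (13 - 73) = -18806 - 60 = -18866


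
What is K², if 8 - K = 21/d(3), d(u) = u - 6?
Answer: 225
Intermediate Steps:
d(u) = -6 + u
K = 15 (K = 8 - 21/(-6 + 3) = 8 - 21/(-3) = 8 - 21*(-1)/3 = 8 - 1*(-7) = 8 + 7 = 15)
K² = 15² = 225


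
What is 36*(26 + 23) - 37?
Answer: 1727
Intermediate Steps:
36*(26 + 23) - 37 = 36*49 - 37 = 1764 - 37 = 1727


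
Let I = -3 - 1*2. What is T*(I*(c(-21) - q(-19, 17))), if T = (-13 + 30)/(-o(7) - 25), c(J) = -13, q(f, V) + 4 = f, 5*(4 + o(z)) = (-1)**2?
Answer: 2125/53 ≈ 40.094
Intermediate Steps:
o(z) = -19/5 (o(z) = -4 + (1/5)*(-1)**2 = -4 + (1/5)*1 = -4 + 1/5 = -19/5)
q(f, V) = -4 + f
I = -5 (I = -3 - 2 = -5)
T = -85/106 (T = (-13 + 30)/(-1*(-19/5) - 25) = 17/(19/5 - 25) = 17/(-106/5) = 17*(-5/106) = -85/106 ≈ -0.80189)
T*(I*(c(-21) - q(-19, 17))) = -(-425)*(-13 - (-4 - 19))/106 = -(-425)*(-13 - 1*(-23))/106 = -(-425)*(-13 + 23)/106 = -(-425)*10/106 = -85/106*(-50) = 2125/53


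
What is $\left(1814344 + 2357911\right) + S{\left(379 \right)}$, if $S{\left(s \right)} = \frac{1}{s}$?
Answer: $\frac{1581284646}{379} \approx 4.1723 \cdot 10^{6}$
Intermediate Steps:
$\left(1814344 + 2357911\right) + S{\left(379 \right)} = \left(1814344 + 2357911\right) + \frac{1}{379} = 4172255 + \frac{1}{379} = \frac{1581284646}{379}$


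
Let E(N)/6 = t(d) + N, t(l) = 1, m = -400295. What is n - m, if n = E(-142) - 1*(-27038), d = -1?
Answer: 426487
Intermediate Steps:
E(N) = 6 + 6*N (E(N) = 6*(1 + N) = 6 + 6*N)
n = 26192 (n = (6 + 6*(-142)) - 1*(-27038) = (6 - 852) + 27038 = -846 + 27038 = 26192)
n - m = 26192 - 1*(-400295) = 26192 + 400295 = 426487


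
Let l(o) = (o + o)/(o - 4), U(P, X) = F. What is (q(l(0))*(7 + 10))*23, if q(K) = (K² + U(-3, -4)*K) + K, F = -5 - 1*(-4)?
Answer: 0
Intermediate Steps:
F = -1 (F = -5 + 4 = -1)
U(P, X) = -1
l(o) = 2*o/(-4 + o) (l(o) = (2*o)/(-4 + o) = 2*o/(-4 + o))
q(K) = K² (q(K) = (K² - K) + K = K²)
(q(l(0))*(7 + 10))*23 = ((2*0/(-4 + 0))²*(7 + 10))*23 = ((2*0/(-4))²*17)*23 = ((2*0*(-¼))²*17)*23 = (0²*17)*23 = (0*17)*23 = 0*23 = 0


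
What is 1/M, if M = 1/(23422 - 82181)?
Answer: -58759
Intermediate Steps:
M = -1/58759 (M = 1/(-58759) = -1/58759 ≈ -1.7019e-5)
1/M = 1/(-1/58759) = -58759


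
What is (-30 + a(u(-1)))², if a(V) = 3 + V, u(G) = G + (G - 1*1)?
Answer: 900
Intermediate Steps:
u(G) = -1 + 2*G (u(G) = G + (G - 1) = G + (-1 + G) = -1 + 2*G)
(-30 + a(u(-1)))² = (-30 + (3 + (-1 + 2*(-1))))² = (-30 + (3 + (-1 - 2)))² = (-30 + (3 - 3))² = (-30 + 0)² = (-30)² = 900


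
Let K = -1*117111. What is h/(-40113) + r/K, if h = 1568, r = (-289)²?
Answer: -1177969307/1565891181 ≈ -0.75227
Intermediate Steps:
r = 83521
K = -117111
h/(-40113) + r/K = 1568/(-40113) + 83521/(-117111) = 1568*(-1/40113) + 83521*(-1/117111) = -1568/40113 - 83521/117111 = -1177969307/1565891181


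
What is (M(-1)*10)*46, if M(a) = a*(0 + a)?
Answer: 460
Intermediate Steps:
M(a) = a² (M(a) = a*a = a²)
(M(-1)*10)*46 = ((-1)²*10)*46 = (1*10)*46 = 10*46 = 460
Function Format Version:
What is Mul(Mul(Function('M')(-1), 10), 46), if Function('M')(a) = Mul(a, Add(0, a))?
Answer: 460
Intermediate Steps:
Function('M')(a) = Pow(a, 2) (Function('M')(a) = Mul(a, a) = Pow(a, 2))
Mul(Mul(Function('M')(-1), 10), 46) = Mul(Mul(Pow(-1, 2), 10), 46) = Mul(Mul(1, 10), 46) = Mul(10, 46) = 460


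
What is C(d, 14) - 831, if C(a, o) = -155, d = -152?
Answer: -986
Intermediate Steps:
C(d, 14) - 831 = -155 - 831 = -986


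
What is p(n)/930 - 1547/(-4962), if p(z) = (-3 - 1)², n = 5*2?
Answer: 84339/256370 ≈ 0.32897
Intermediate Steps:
n = 10
p(z) = 16 (p(z) = (-4)² = 16)
p(n)/930 - 1547/(-4962) = 16/930 - 1547/(-4962) = 16*(1/930) - 1547*(-1/4962) = 8/465 + 1547/4962 = 84339/256370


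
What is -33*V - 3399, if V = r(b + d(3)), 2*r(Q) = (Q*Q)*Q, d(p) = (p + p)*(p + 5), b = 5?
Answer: -4919739/2 ≈ -2.4599e+6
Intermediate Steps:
d(p) = 2*p*(5 + p) (d(p) = (2*p)*(5 + p) = 2*p*(5 + p))
r(Q) = Q**3/2 (r(Q) = ((Q*Q)*Q)/2 = (Q**2*Q)/2 = Q**3/2)
V = 148877/2 (V = (5 + 2*3*(5 + 3))**3/2 = (5 + 2*3*8)**3/2 = (5 + 48)**3/2 = (1/2)*53**3 = (1/2)*148877 = 148877/2 ≈ 74439.)
-33*V - 3399 = -33*148877/2 - 3399 = -4912941/2 - 3399 = -4919739/2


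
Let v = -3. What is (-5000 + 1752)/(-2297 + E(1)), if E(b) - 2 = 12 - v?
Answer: 406/285 ≈ 1.4246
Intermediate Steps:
E(b) = 17 (E(b) = 2 + (12 - 1*(-3)) = 2 + (12 + 3) = 2 + 15 = 17)
(-5000 + 1752)/(-2297 + E(1)) = (-5000 + 1752)/(-2297 + 17) = -3248/(-2280) = -3248*(-1/2280) = 406/285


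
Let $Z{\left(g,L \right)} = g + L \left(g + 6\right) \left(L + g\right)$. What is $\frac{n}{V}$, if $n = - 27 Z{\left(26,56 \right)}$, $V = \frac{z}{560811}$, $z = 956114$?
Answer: $- \frac{1112702301045}{478057} \approx -2.3276 \cdot 10^{6}$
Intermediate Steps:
$Z{\left(g,L \right)} = g + L \left(6 + g\right) \left(L + g\right)$
$V = \frac{956114}{560811} \approx 1.7049$
$n = -3968190$ ($n = - 27 \left(26 + 6 \cdot 56^{2} + 56 \cdot 26^{2} + 26 \cdot 56^{2} + 6 \cdot 56 \cdot 26\right) = - 27 \left(26 + 6 \cdot 3136 + 56 \cdot 676 + 26 \cdot 3136 + 8736\right) = - 27 \left(26 + 18816 + 37856 + 81536 + 8736\right) = \left(-27\right) 146970 = -3968190$)
$\frac{n}{V} = - \frac{3968190}{\frac{956114}{560811}} = \left(-3968190\right) \frac{560811}{956114} = - \frac{1112702301045}{478057}$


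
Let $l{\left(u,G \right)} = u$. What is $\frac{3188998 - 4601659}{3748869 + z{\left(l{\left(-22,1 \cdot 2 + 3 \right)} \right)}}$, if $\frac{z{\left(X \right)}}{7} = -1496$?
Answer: $- \frac{1412661}{3738397} \approx -0.37788$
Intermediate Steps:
$z{\left(X \right)} = -10472$ ($z{\left(X \right)} = 7 \left(-1496\right) = -10472$)
$\frac{3188998 - 4601659}{3748869 + z{\left(l{\left(-22,1 \cdot 2 + 3 \right)} \right)}} = \frac{3188998 - 4601659}{3748869 - 10472} = - \frac{1412661}{3738397}$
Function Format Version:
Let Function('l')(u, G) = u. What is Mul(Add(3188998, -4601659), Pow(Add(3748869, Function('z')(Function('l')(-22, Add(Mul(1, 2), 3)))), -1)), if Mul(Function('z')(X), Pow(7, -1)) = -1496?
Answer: Rational(-1412661, 3738397) ≈ -0.37788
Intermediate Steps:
Function('z')(X) = -10472 (Function('z')(X) = Mul(7, -1496) = -10472)
Mul(Add(3188998, -4601659), Pow(Add(3748869, Function('z')(Function('l')(-22, Add(Mul(1, 2), 3)))), -1)) = Mul(Add(3188998, -4601659), Pow(Add(3748869, -10472), -1)) = Mul(-1412661, Pow(3738397, -1)) = Mul(-1412661, Rational(1, 3738397)) = Rational(-1412661, 3738397)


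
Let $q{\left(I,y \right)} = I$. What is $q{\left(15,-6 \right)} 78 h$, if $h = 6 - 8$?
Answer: $-2340$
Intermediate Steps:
$h = -2$ ($h = 6 - 8 = -2$)
$q{\left(15,-6 \right)} 78 h = 15 \cdot 78 \left(-2\right) = 1170 \left(-2\right) = -2340$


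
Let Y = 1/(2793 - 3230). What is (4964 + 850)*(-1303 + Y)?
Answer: -174240072/23 ≈ -7.5757e+6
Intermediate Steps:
Y = -1/437 (Y = 1/(-437) = -1/437 ≈ -0.0022883)
(4964 + 850)*(-1303 + Y) = (4964 + 850)*(-1303 - 1/437) = 5814*(-569412/437) = -174240072/23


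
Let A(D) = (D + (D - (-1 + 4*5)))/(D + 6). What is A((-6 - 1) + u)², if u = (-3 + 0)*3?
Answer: 2601/100 ≈ 26.010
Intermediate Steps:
u = -9 (u = -3*3 = -9)
A(D) = (-19 + 2*D)/(6 + D) (A(D) = (D + (D - (-1 + 20)))/(6 + D) = (D + (D - 1*19))/(6 + D) = (D + (D - 19))/(6 + D) = (D + (-19 + D))/(6 + D) = (-19 + 2*D)/(6 + D))
A((-6 - 1) + u)² = ((-19 + 2*((-6 - 1) - 9))/(6 + ((-6 - 1) - 9)))² = ((-19 + 2*(-7 - 9))/(6 + (-7 - 9)))² = ((-19 + 2*(-16))/(6 - 16))² = ((-19 - 32)/(-10))² = (-⅒*(-51))² = (51/10)² = 2601/100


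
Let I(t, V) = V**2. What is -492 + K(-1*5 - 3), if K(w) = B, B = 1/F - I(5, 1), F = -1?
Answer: -494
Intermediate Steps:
B = -2 (B = 1/(-1) - 1*1**2 = -1 - 1*1 = -1 - 1 = -2)
K(w) = -2
-492 + K(-1*5 - 3) = -492 - 2 = -494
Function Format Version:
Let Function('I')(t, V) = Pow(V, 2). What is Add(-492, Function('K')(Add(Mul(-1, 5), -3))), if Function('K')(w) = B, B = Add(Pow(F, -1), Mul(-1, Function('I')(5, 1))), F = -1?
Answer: -494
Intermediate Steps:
B = -2 (B = Add(Pow(-1, -1), Mul(-1, Pow(1, 2))) = Add(-1, Mul(-1, 1)) = Add(-1, -1) = -2)
Function('K')(w) = -2
Add(-492, Function('K')(Add(Mul(-1, 5), -3))) = Add(-492, -2) = -494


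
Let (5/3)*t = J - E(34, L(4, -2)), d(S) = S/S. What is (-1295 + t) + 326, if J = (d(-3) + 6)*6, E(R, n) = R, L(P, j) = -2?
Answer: -4821/5 ≈ -964.20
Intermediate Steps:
d(S) = 1
J = 42 (J = (1 + 6)*6 = 7*6 = 42)
t = 24/5 (t = 3*(42 - 1*34)/5 = 3*(42 - 34)/5 = (⅗)*8 = 24/5 ≈ 4.8000)
(-1295 + t) + 326 = (-1295 + 24/5) + 326 = -6451/5 + 326 = -4821/5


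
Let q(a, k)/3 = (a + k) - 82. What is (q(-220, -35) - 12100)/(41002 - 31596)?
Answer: -13111/9406 ≈ -1.3939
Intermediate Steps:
q(a, k) = -246 + 3*a + 3*k (q(a, k) = 3*((a + k) - 82) = 3*(-82 + a + k) = -246 + 3*a + 3*k)
(q(-220, -35) - 12100)/(41002 - 31596) = ((-246 + 3*(-220) + 3*(-35)) - 12100)/(41002 - 31596) = ((-246 - 660 - 105) - 12100)/9406 = (-1011 - 12100)*(1/9406) = -13111*1/9406 = -13111/9406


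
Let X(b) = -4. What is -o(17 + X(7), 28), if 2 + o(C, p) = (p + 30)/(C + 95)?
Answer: 79/54 ≈ 1.4630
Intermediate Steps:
o(C, p) = -2 + (30 + p)/(95 + C) (o(C, p) = -2 + (p + 30)/(C + 95) = -2 + (30 + p)/(95 + C))
-o(17 + X(7), 28) = -(-160 + 28 - 2*(17 - 4))/(95 + (17 - 4)) = -(-160 + 28 - 2*13)/(95 + 13) = -(-160 + 28 - 26)/108 = -(-158)/108 = -1*(-79/54) = 79/54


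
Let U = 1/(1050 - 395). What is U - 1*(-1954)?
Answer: 1279871/655 ≈ 1954.0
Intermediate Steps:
U = 1/655 ≈ 0.0015267
U - 1*(-1954) = 1/655 - 1*(-1954) = 1/655 + 1954 = 1279871/655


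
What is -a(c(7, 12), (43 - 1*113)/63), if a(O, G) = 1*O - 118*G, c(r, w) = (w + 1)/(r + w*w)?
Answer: -178297/1359 ≈ -131.20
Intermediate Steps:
c(r, w) = (1 + w)/(r + w²)
a(O, G) = O - 118*G
-a(c(7, 12), (43 - 1*113)/63) = -((1 + 12)/(7 + 12²) - 118*(43 - 1*113)/63) = -(13/(7 + 144) - 118*(43 - 113)/63) = -(13/151 - (-8260)/63) = -((1/151)*13 - 118*(-10/9)) = -(13/151 + 1180/9) = -1*178297/1359 = -178297/1359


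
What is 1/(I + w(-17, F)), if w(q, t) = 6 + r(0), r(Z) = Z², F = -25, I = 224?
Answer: 1/230 ≈ 0.0043478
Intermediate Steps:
w(q, t) = 6 (w(q, t) = 6 + 0² = 6 + 0 = 6)
1/(I + w(-17, F)) = 1/(224 + 6) = 1/230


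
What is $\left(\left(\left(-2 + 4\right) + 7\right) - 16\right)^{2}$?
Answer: $49$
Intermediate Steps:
$\left(\left(\left(-2 + 4\right) + 7\right) - 16\right)^{2} = \left(\left(2 + 7\right) - 16\right)^{2} = \left(9 - 16\right)^{2} = \left(-7\right)^{2} = 49$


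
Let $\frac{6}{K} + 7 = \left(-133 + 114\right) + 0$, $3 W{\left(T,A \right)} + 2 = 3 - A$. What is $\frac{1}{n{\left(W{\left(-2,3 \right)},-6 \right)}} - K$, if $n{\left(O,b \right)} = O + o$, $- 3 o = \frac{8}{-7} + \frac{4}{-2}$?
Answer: $\frac{297}{104} \approx 2.8558$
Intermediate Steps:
$W{\left(T,A \right)} = \frac{1}{3} - \frac{A}{3}$ ($W{\left(T,A \right)} = - \frac{2}{3} + \frac{3 - A}{3} = - \frac{2}{3} - \left(-1 + \frac{A}{3}\right) = \frac{1}{3} - \frac{A}{3}$)
$o = \frac{22}{21}$ ($o = - \frac{\frac{8}{-7} + \frac{4}{-2}}{3} = - \frac{8 \left(- \frac{1}{7}\right) + 4 \left(- \frac{1}{2}\right)}{3} = - \frac{- \frac{8}{7} - 2}{3} = \left(- \frac{1}{3}\right) \left(- \frac{22}{7}\right) = \frac{22}{21} \approx 1.0476$)
$n{\left(O,b \right)} = \frac{22}{21} + O$ ($n{\left(O,b \right)} = O + \frac{22}{21} = \frac{22}{21} + O$)
$K = - \frac{3}{13}$ ($K = \frac{6}{-7 + \left(\left(-133 + 114\right) + 0\right)} = \frac{6}{-7 + \left(-19 + 0\right)} = \frac{6}{-7 - 19} = \frac{6}{-26} = 6 \left(- \frac{1}{26}\right) = - \frac{3}{13} \approx -0.23077$)
$\frac{1}{n{\left(W{\left(-2,3 \right)},-6 \right)}} - K = \frac{1}{\frac{22}{21} + \left(\frac{1}{3} - 1\right)} - - \frac{3}{13} = \frac{1}{\frac{22}{21} + \left(\frac{1}{3} - 1\right)} + \frac{3}{13} = \frac{1}{\frac{22}{21} - \frac{2}{3}} + \frac{3}{13} = \frac{1}{\frac{8}{21}} + \frac{3}{13} = \frac{21}{8} + \frac{3}{13} = \frac{297}{104}$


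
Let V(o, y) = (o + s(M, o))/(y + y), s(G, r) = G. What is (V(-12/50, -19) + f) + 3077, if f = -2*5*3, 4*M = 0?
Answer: 1447328/475 ≈ 3047.0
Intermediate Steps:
M = 0 (M = (1/4)*0 = 0)
f = -30 (f = -10*3 = -30)
V(o, y) = o/(2*y) (V(o, y) = (o + 0)/(y + y) = o/((2*y)) = o*(1/(2*y)) = o/(2*y))
(V(-12/50, -19) + f) + 3077 = ((1/2)*(-12/50)/(-19) - 30) + 3077 = ((1/2)*(-12*1/50)*(-1/19) - 30) + 3077 = ((1/2)*(-6/25)*(-1/19) - 30) + 3077 = (3/475 - 30) + 3077 = -14247/475 + 3077 = 1447328/475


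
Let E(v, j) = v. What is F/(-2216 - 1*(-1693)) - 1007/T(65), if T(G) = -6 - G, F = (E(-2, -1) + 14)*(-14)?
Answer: 538589/37133 ≈ 14.504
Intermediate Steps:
F = -168 (F = (-2 + 14)*(-14) = 12*(-14) = -168)
F/(-2216 - 1*(-1693)) - 1007/T(65) = -168/(-2216 - 1*(-1693)) - 1007/(-6 - 1*65) = -168/(-2216 + 1693) - 1007/(-6 - 65) = -168/(-523) - 1007/(-71) = -168*(-1/523) - 1007*(-1/71) = 168/523 + 1007/71 = 538589/37133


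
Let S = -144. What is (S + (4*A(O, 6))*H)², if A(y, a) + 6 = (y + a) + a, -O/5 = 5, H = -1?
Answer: 4624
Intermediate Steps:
O = -25 (O = -5*5 = -25)
A(y, a) = -6 + y + 2*a (A(y, a) = -6 + ((y + a) + a) = -6 + ((a + y) + a) = -6 + (y + 2*a) = -6 + y + 2*a)
(S + (4*A(O, 6))*H)² = (-144 + (4*(-6 - 25 + 2*6))*(-1))² = (-144 + (4*(-6 - 25 + 12))*(-1))² = (-144 + (4*(-19))*(-1))² = (-144 - 76*(-1))² = (-144 + 76)² = (-68)² = 4624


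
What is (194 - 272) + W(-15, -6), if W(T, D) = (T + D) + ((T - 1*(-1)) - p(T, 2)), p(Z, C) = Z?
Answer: -98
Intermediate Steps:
W(T, D) = 1 + D + T (W(T, D) = (T + D) + ((T - 1*(-1)) - T) = (D + T) + ((T + 1) - T) = (D + T) + ((1 + T) - T) = (D + T) + 1 = 1 + D + T)
(194 - 272) + W(-15, -6) = (194 - 272) + (1 - 6 - 15) = -78 - 20 = -98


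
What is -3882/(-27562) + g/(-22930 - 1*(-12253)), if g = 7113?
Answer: -25766732/49046579 ≈ -0.52535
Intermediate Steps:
-3882/(-27562) + g/(-22930 - 1*(-12253)) = -3882/(-27562) + 7113/(-22930 - 1*(-12253)) = -3882*(-1/27562) + 7113/(-22930 + 12253) = 1941/13781 + 7113/(-10677) = 1941/13781 + 7113*(-1/10677) = 1941/13781 - 2371/3559 = -25766732/49046579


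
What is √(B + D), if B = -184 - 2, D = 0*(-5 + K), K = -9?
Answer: I*√186 ≈ 13.638*I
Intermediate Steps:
D = 0 (D = 0*(-5 - 9) = 0*(-14) = 0)
B = -186
√(B + D) = √(-186 + 0) = √(-186) = I*√186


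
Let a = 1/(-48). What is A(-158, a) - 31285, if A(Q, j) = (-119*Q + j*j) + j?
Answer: -28760879/2304 ≈ -12483.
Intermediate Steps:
a = -1/48 ≈ -0.020833
A(Q, j) = j + j² - 119*Q (A(Q, j) = (-119*Q + j²) + j = (j² - 119*Q) + j = j + j² - 119*Q)
A(-158, a) - 31285 = (-1/48 + (-1/48)² - 119*(-158)) - 31285 = (-1/48 + 1/2304 + 18802) - 31285 = 43319761/2304 - 31285 = -28760879/2304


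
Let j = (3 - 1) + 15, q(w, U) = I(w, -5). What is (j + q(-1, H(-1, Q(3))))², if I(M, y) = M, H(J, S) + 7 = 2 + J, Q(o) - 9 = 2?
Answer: 256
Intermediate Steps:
Q(o) = 11 (Q(o) = 9 + 2 = 11)
H(J, S) = -5 + J (H(J, S) = -7 + (2 + J) = -5 + J)
q(w, U) = w
j = 17 (j = 2 + 15 = 17)
(j + q(-1, H(-1, Q(3))))² = (17 - 1)² = 16² = 256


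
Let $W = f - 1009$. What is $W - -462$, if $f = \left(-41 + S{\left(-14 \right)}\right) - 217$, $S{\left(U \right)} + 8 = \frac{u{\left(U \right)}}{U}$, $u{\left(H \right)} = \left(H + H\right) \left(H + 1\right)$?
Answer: $-839$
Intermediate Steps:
$u{\left(H \right)} = 2 H \left(1 + H\right)$
$S{\left(U \right)} = -6 + 2 U$ ($S{\left(U \right)} = -8 + \frac{2 U \left(1 + U\right)}{U} = -8 + \left(2 + 2 U\right) = -6 + 2 U$)
$f = -292$ ($f = \left(-41 + \left(-6 + 2 \left(-14\right)\right)\right) - 217 = \left(-41 - 34\right) - 217 = -75 - 217 = -292$)
$W = -1301$ ($W = -292 - 1009 = -1301$)
$W - -462 = -1301 - -462 = -1301 + 462 = -839$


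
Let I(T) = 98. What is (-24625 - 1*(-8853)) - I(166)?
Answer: -15870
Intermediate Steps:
(-24625 - 1*(-8853)) - I(166) = (-24625 - 1*(-8853)) - 1*98 = (-24625 + 8853) - 98 = -15772 - 98 = -15870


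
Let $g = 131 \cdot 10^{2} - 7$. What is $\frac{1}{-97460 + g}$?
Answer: $- \frac{1}{84367} \approx -1.1853 \cdot 10^{-5}$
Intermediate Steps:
$g = 13093$ ($g = 131 \cdot 100 - 7 = 13100 - 7 = 13093$)
$\frac{1}{-97460 + g} = \frac{1}{-97460 + 13093} = \frac{1}{-84367} = - \frac{1}{84367}$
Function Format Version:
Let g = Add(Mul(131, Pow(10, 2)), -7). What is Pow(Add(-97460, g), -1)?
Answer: Rational(-1, 84367) ≈ -1.1853e-5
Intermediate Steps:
g = 13093 (g = Add(Mul(131, 100), -7) = Add(13100, -7) = 13093)
Pow(Add(-97460, g), -1) = Pow(Add(-97460, 13093), -1) = Pow(-84367, -1) = Rational(-1, 84367)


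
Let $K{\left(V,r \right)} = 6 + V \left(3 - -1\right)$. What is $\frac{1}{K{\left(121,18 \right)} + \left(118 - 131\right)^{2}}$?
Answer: $\frac{1}{659} \approx 0.0015175$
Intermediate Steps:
$K{\left(V,r \right)} = 6 + 4 V$ ($K{\left(V,r \right)} = 6 + V \left(3 + 1\right) = 6 + V 4 = 6 + 4 V$)
$\frac{1}{K{\left(121,18 \right)} + \left(118 - 131\right)^{2}} = \frac{1}{\left(6 + 4 \cdot 121\right) + \left(118 - 131\right)^{2}} = \frac{1}{\left(6 + 484\right) + \left(-13\right)^{2}} = \frac{1}{490 + 169} = \frac{1}{659}$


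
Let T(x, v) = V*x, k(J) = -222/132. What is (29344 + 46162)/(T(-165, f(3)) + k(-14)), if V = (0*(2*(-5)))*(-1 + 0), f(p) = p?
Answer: -1661132/37 ≈ -44895.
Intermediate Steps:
k(J) = -37/22 (k(J) = -222*1/132 = -37/22)
V = 0 (V = (0*(-10))*(-1) = 0*(-1) = 0)
T(x, v) = 0 (T(x, v) = 0*x = 0)
(29344 + 46162)/(T(-165, f(3)) + k(-14)) = (29344 + 46162)/(0 - 37/22) = 75506/(-37/22) = 75506*(-22/37) = -1661132/37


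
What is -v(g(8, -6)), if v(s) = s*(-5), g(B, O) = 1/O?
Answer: -⅚ ≈ -0.83333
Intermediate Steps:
v(s) = -5*s
-v(g(8, -6)) = -(-5)/(-6) = -(-5)*(-1)/6 = -1*⅚ = -⅚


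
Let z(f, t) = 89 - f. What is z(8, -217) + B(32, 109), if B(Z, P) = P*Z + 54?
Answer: 3623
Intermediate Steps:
B(Z, P) = 54 + P*Z
z(8, -217) + B(32, 109) = (89 - 1*8) + (54 + 109*32) = (89 - 8) + (54 + 3488) = 81 + 3542 = 3623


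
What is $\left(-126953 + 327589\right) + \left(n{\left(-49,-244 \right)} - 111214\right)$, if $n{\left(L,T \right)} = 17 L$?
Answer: $88589$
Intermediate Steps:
$\left(-126953 + 327589\right) + \left(n{\left(-49,-244 \right)} - 111214\right) = \left(-126953 + 327589\right) + \left(17 \left(-49\right) - 111214\right) = 200636 - 112047 = 88589$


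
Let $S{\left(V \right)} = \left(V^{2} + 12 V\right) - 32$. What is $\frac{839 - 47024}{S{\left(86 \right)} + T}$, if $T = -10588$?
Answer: $\frac{46185}{2192} \approx 21.07$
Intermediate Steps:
$S{\left(V \right)} = -32 + V^{2} + 12 V$
$\frac{839 - 47024}{S{\left(86 \right)} + T} = \frac{839 - 47024}{\left(-32 + 86^{2} + 12 \cdot 86\right) - 10588} = - \frac{46185}{\left(-32 + 7396 + 1032\right) - 10588} = - \frac{46185}{8396 - 10588} = - \frac{46185}{-2192} = \left(-46185\right) \left(- \frac{1}{2192}\right) = \frac{46185}{2192}$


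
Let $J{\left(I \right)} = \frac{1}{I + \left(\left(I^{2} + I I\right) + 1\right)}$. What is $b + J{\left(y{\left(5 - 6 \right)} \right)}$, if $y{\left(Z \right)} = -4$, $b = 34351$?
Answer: $\frac{996180}{29} \approx 34351.0$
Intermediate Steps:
$J{\left(I \right)} = \frac{1}{1 + I + 2 I^{2}}$ ($J{\left(I \right)} = \frac{1}{I + \left(\left(I^{2} + I^{2}\right) + 1\right)} = \frac{1}{I + \left(2 I^{2} + 1\right)} = \frac{1}{I + \left(1 + 2 I^{2}\right)} = \frac{1}{1 + I + 2 I^{2}}$)
$b + J{\left(y{\left(5 - 6 \right)} \right)} = 34351 + \frac{1}{1 - 4 + 2 \left(-4\right)^{2}} = 34351 + \frac{1}{1 - 4 + 2 \cdot 16} = 34351 + \frac{1}{1 - 4 + 32} = 34351 + \frac{1}{29} = \frac{996180}{29}$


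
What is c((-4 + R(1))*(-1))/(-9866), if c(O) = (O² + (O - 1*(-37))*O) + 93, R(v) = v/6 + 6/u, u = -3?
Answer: -1696/44397 ≈ -0.038201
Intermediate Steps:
R(v) = -2 + v/6 (R(v) = v/6 + 6/(-3) = v*(⅙) + 6*(-⅓) = v/6 - 2 = -2 + v/6)
c(O) = 93 + O² + O*(37 + O) (c(O) = (O² + (O + 37)*O) + 93 = (O² + (37 + O)*O) + 93 = (O² + O*(37 + O)) + 93 = 93 + O² + O*(37 + O))
c((-4 + R(1))*(-1))/(-9866) = (93 + 2*((-4 + (-2 + (⅙)*1))*(-1))² + 37*((-4 + (-2 + (⅙)*1))*(-1)))/(-9866) = (93 + 2*((-4 + (-2 + ⅙))*(-1))² + 37*((-4 + (-2 + ⅙))*(-1)))*(-1/9866) = (93 + 2*((-4 - 11/6)*(-1))² + 37*((-4 - 11/6)*(-1)))*(-1/9866) = (93 + 2*(-35/6*(-1))² + 37*(-35/6*(-1)))*(-1/9866) = (93 + 2*(35/6)² + 37*(35/6))*(-1/9866) = (93 + 2*(1225/36) + 1295/6)*(-1/9866) = (93 + 1225/18 + 1295/6)*(-1/9866) = (3392/9)*(-1/9866) = -1696/44397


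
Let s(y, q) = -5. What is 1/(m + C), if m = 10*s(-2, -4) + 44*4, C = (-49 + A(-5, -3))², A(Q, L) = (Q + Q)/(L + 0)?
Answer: 9/19903 ≈ 0.00045219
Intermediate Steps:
A(Q, L) = 2*Q/L (A(Q, L) = (2*Q)/L = 2*Q/L)
C = 18769/9 (C = (-49 + 2*(-5)/(-3))² = (-49 + 2*(-5)*(-⅓))² = (-49 + 10/3)² = (-137/3)² = 18769/9 ≈ 2085.4)
m = 126 (m = 10*(-5) + 44*4 = -50 + 176 = 126)
1/(m + C) = 1/(126 + 18769/9) = 1/(19903/9) = 9/19903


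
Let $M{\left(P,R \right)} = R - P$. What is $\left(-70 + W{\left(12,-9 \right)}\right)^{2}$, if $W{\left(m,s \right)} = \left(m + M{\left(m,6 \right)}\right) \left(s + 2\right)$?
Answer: $12544$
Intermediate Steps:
$W{\left(m,s \right)} = 12 + 6 s$ ($W{\left(m,s \right)} = \left(m - \left(-6 + m\right)\right) \left(s + 2\right) = 6 \left(2 + s\right) = 12 + 6 s$)
$\left(-70 + W{\left(12,-9 \right)}\right)^{2} = \left(-70 + \left(12 + 6 \left(-9\right)\right)\right)^{2} = \left(-70 + \left(12 - 54\right)\right)^{2} = \left(-70 - 42\right)^{2} = \left(-112\right)^{2} = 12544$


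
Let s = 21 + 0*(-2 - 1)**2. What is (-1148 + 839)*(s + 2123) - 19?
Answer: -662515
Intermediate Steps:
s = 21 (s = 21 + 0*(-3)**2 = 21 + 0*9 = 21 + 0 = 21)
(-1148 + 839)*(s + 2123) - 19 = (-1148 + 839)*(21 + 2123) - 19 = -309*2144 - 19 = -662496 - 19 = -662515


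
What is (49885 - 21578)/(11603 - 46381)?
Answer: -28307/34778 ≈ -0.81393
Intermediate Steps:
(49885 - 21578)/(11603 - 46381) = 28307/(-34778) = 28307*(-1/34778) = -28307/34778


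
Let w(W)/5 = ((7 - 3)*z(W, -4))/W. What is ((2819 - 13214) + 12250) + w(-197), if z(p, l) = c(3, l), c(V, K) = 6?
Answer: 365315/197 ≈ 1854.4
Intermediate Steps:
z(p, l) = 6
w(W) = 120/W (w(W) = 5*(((7 - 3)*6)/W) = 5*((4*6)/W) = 5*(24/W) = 120/W)
((2819 - 13214) + 12250) + w(-197) = ((2819 - 13214) + 12250) + 120/(-197) = (-10395 + 12250) + 120*(-1/197) = 1855 - 120/197 = 365315/197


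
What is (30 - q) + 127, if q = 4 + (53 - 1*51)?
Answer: 151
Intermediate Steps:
q = 6 (q = 4 + (53 - 51) = 4 + 2 = 6)
(30 - q) + 127 = (30 - 1*6) + 127 = (30 - 6) + 127 = 24 + 127 = 151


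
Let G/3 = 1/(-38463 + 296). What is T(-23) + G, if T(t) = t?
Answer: -877844/38167 ≈ -23.000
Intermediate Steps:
G = -3/38167 (G = 3/(-38463 + 296) = 3/(-38167) = 3*(-1/38167) = -3/38167 ≈ -7.8602e-5)
T(-23) + G = -23 - 3/38167 = -877844/38167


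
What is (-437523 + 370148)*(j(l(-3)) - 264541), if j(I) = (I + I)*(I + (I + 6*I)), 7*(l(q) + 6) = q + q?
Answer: 17772761875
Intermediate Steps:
l(q) = -6 + 2*q/7 (l(q) = -6 + (q + q)/7 = -6 + (2*q)/7 = -6 + 2*q/7)
j(I) = 16*I² (j(I) = (2*I)*(I + 7*I) = (2*I)*(8*I) = 16*I²)
(-437523 + 370148)*(j(l(-3)) - 264541) = (-437523 + 370148)*(16*(-6 + (2/7)*(-3))² - 264541) = -67375*(16*(-6 - 6/7)² - 264541) = -67375*(16*(-48/7)² - 264541) = -67375*(16*(2304/49) - 264541) = -67375*(36864/49 - 264541) = -67375*(-12925645/49) = 17772761875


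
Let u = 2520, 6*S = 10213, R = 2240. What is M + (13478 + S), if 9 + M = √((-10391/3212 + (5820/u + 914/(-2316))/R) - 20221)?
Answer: 91027/6 + I*√38083237145673719505/43394120 ≈ 15171.0 + 142.21*I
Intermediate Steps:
S = 10213/6 (S = (⅙)*10213 = 10213/6 ≈ 1702.2)
M = -9 + I*√38083237145673719505/43394120 (M = -9 + √((-10391/3212 + (5820/2520 + 914/(-2316))/2240) - 20221) = -9 + √((-10391*1/3212 + (5820*(1/2520) + 914*(-1/2316))*(1/2240)) - 20221) = -9 + √((-10391/3212 + (97/42 - 457/1158)*(1/2240)) - 20221) = -9 + √((-10391/3212 + (2587/1351)*(1/2240)) - 20221) = -9 + √((-10391/3212 + 2587/3026240) - 20221) = -9 + √(-7859337599/2430070720 - 20221) = -9 + √(-49146319366719/2430070720) = -9 + I*√38083237145673719505/43394120 ≈ -9.0 + 142.21*I)
M + (13478 + S) = (-9 + I*√38083237145673719505/43394120) + (13478 + 10213/6) = (-9 + I*√38083237145673719505/43394120) + 91081/6 = 91027/6 + I*√38083237145673719505/43394120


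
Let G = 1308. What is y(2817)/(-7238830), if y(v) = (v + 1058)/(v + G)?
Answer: -31/238881390 ≈ -1.2977e-7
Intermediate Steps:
y(v) = (1058 + v)/(1308 + v) (y(v) = (v + 1058)/(v + 1308) = (1058 + v)/(1308 + v))
y(2817)/(-7238830) = ((1058 + 2817)/(1308 + 2817))/(-7238830) = (3875/4125)*(-1/7238830) = ((1/4125)*3875)*(-1/7238830) = (31/33)*(-1/7238830) = -31/238881390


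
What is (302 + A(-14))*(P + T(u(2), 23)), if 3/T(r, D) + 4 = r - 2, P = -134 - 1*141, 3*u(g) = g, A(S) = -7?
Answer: -1300655/16 ≈ -81291.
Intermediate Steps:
u(g) = g/3
P = -275 (P = -134 - 141 = -275)
T(r, D) = 3/(-6 + r) (T(r, D) = 3/(-4 + (r - 2)) = 3/(-4 + (-2 + r)) = 3/(-6 + r))
(302 + A(-14))*(P + T(u(2), 23)) = (302 - 7)*(-275 + 3/(-6 + (⅓)*2)) = 295*(-275 + 3/(-6 + ⅔)) = 295*(-275 + 3/(-16/3)) = 295*(-275 + 3*(-3/16)) = 295*(-275 - 9/16) = 295*(-4409/16) = -1300655/16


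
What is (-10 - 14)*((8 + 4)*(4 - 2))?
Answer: -576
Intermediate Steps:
(-10 - 14)*((8 + 4)*(4 - 2)) = -288*2 = -24*24 = -576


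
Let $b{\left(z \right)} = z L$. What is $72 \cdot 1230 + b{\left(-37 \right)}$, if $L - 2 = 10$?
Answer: $88116$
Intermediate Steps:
$L = 12$ ($L = 2 + 10 = 12$)
$b{\left(z \right)} = 12 z$ ($b{\left(z \right)} = z 12 = 12 z$)
$72 \cdot 1230 + b{\left(-37 \right)} = 72 \cdot 1230 + 12 \left(-37\right) = 88560 - 444 = 88116$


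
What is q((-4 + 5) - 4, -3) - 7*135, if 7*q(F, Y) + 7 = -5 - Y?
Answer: -6624/7 ≈ -946.29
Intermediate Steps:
q(F, Y) = -12/7 - Y/7 (q(F, Y) = -1 + (-5 - Y)/7 = -1 + (-5/7 - Y/7) = -12/7 - Y/7)
q((-4 + 5) - 4, -3) - 7*135 = (-12/7 - ⅐*(-3)) - 7*135 = (-12/7 + 3/7) - 945 = -9/7 - 945 = -6624/7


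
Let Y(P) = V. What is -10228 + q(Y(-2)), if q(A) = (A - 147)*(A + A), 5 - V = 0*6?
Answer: -11648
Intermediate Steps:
V = 5 (V = 5 - 0*6 = 5 - 1*0 = 5 + 0 = 5)
Y(P) = 5
q(A) = 2*A*(-147 + A) (q(A) = (-147 + A)*(2*A) = 2*A*(-147 + A))
-10228 + q(Y(-2)) = -10228 + 2*5*(-147 + 5) = -10228 + 2*5*(-142) = -10228 - 1420 = -11648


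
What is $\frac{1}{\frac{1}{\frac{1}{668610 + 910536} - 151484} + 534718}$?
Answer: $\frac{239215352663}{127912754943674888} \approx 1.8701 \cdot 10^{-6}$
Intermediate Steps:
$\frac{1}{\frac{1}{\frac{1}{668610 + 910536} - 151484} + 534718} = \frac{1}{\frac{1}{\frac{1}{1579146} - 151484} + 534718} = \frac{1}{\frac{1}{- \frac{239215352663}{1579146}} + 534718} = \frac{1}{- \frac{1579146}{239215352663} + 534718} = \frac{1}{\frac{127912754943674888}{239215352663}} = \frac{239215352663}{127912754943674888}$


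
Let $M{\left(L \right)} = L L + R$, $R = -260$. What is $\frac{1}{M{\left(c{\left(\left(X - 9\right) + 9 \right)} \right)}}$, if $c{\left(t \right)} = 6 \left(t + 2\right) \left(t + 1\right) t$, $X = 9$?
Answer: $\frac{1}{35283340} \approx 2.8342 \cdot 10^{-8}$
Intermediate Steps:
$c{\left(t \right)} = 6 t \left(1 + t\right) \left(2 + t\right)$ ($c{\left(t \right)} = 6 \left(2 + t\right) \left(1 + t\right) t = 6 \left(1 + t\right) \left(2 + t\right) t = 6 t \left(1 + t\right) \left(2 + t\right)$)
$M{\left(L \right)} = -260 + L^{2}$ ($M{\left(L \right)} = L L - 260 = L^{2} - 260 = -260 + L^{2}$)
$\frac{1}{M{\left(c{\left(\left(X - 9\right) + 9 \right)} \right)}} = \frac{1}{-260 + \left(6 \left(\left(9 - 9\right) + 9\right) \left(2 + \left(\left(9 - 9\right) + 9\right)^{2} + 3 \left(\left(9 - 9\right) + 9\right)\right)\right)^{2}} = \frac{1}{-260 + \left(6 \left(0 + 9\right) \left(2 + \left(0 + 9\right)^{2} + 3 \left(0 + 9\right)\right)\right)^{2}} = \frac{1}{-260 + \left(6 \cdot 9 \left(2 + 9^{2} + 3 \cdot 9\right)\right)^{2}} = \frac{1}{-260 + \left(6 \cdot 9 \left(2 + 81 + 27\right)\right)^{2}} = \frac{1}{-260 + \left(6 \cdot 9 \cdot 110\right)^{2}} = \frac{1}{-260 + 5940^{2}} = \frac{1}{-260 + 35283600} = \frac{1}{35283340}$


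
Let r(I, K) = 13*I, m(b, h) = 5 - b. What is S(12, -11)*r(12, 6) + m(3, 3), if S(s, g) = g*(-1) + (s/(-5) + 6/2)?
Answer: 9058/5 ≈ 1811.6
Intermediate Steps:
S(s, g) = 3 - g - s/5 (S(s, g) = -g + (s*(-1/5) + 6*(1/2)) = -g + (-s/5 + 3) = -g + (3 - s/5) = 3 - g - s/5)
S(12, -11)*r(12, 6) + m(3, 3) = (3 - 1*(-11) - 1/5*12)*(13*12) + (5 - 1*3) = (3 + 11 - 12/5)*156 + (5 - 3) = (58/5)*156 + 2 = 9048/5 + 2 = 9058/5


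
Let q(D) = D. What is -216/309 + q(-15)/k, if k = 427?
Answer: -32289/43981 ≈ -0.73416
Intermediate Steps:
-216/309 + q(-15)/k = -216/309 - 15/427 = -216*1/309 - 15*1/427 = -72/103 - 15/427 = -32289/43981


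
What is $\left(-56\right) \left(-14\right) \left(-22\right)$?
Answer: $-17248$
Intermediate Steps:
$\left(-56\right) \left(-14\right) \left(-22\right) = 784 \left(-22\right) = -17248$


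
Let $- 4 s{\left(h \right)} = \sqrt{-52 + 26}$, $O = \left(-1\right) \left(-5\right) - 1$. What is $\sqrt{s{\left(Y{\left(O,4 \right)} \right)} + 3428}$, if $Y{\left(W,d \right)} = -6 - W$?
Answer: $\frac{\sqrt{13712 - i \sqrt{26}}}{2} \approx 58.549 - 0.010886 i$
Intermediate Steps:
$O = 4$ ($O = 5 - 1 = 4$)
$s{\left(h \right)} = - \frac{i \sqrt{26}}{4}$ ($s{\left(h \right)} = - \frac{\sqrt{-52 + 26}}{4} = - \frac{\sqrt{-26}}{4} = - \frac{i \sqrt{26}}{4}$)
$\sqrt{s{\left(Y{\left(O,4 \right)} \right)} + 3428} = \sqrt{- \frac{i \sqrt{26}}{4} + 3428} = \sqrt{3428 - \frac{i \sqrt{26}}{4}}$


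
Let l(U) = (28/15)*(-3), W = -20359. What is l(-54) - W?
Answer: 101767/5 ≈ 20353.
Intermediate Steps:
l(U) = -28/5 (l(U) = (28*(1/15))*(-3) = (28/15)*(-3) = -28/5)
l(-54) - W = -28/5 - 1*(-20359) = -28/5 + 20359 = 101767/5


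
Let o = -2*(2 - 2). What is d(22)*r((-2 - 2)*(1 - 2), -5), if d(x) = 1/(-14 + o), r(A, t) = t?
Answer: 5/14 ≈ 0.35714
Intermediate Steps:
o = 0 (o = -2*0 = 0)
d(x) = -1/14 (d(x) = 1/(-14 + 0) = 1/(-14) = -1/14)
d(22)*r((-2 - 2)*(1 - 2), -5) = -1/14*(-5) = 5/14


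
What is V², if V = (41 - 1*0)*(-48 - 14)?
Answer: 6461764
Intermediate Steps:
V = -2542 (V = (41 + 0)*(-62) = 41*(-62) = -2542)
V² = (-2542)² = 6461764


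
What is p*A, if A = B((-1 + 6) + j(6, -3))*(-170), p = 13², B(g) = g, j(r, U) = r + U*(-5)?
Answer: -746980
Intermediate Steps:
j(r, U) = r - 5*U
p = 169
A = -4420 (A = ((-1 + 6) + (6 - 5*(-3)))*(-170) = (5 + (6 + 15))*(-170) = (5 + 21)*(-170) = 26*(-170) = -4420)
p*A = 169*(-4420) = -746980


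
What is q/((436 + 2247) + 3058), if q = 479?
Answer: 479/5741 ≈ 0.083435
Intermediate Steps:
q/((436 + 2247) + 3058) = 479/((436 + 2247) + 3058) = 479/(2683 + 3058) = 479/5741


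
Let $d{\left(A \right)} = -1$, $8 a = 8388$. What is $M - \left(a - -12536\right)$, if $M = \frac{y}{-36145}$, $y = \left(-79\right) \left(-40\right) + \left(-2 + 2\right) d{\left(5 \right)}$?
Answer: $- \frac{196405965}{14458} \approx -13585.0$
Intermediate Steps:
$a = \frac{2097}{2}$ ($a = \frac{1}{8} \cdot 8388 = \frac{2097}{2} \approx 1048.5$)
$y = 3160$ ($y = \left(-79\right) \left(-40\right) + \left(-2 + 2\right) \left(-1\right) = 3160 + 0 \left(-1\right) = 3160 + 0 = 3160$)
$M = - \frac{632}{7229}$ ($M = \frac{3160}{-36145} = 3160 \left(- \frac{1}{36145}\right) = - \frac{632}{7229} \approx -0.087426$)
$M - \left(a - -12536\right) = - \frac{632}{7229} - \left(\frac{2097}{2} - -12536\right) = - \frac{632}{7229} - \left(\frac{2097}{2} + 12536\right) = - \frac{632}{7229} - \frac{27169}{2} = - \frac{196405965}{14458}$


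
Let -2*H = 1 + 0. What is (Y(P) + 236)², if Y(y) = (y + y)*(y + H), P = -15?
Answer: 491401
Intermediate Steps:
H = -½ (H = -(1 + 0)/2 = -½*1 = -½ ≈ -0.50000)
Y(y) = 2*y*(-½ + y) (Y(y) = (y + y)*(y - ½) = (2*y)*(-½ + y) = 2*y*(-½ + y))
(Y(P) + 236)² = (-15*(-1 + 2*(-15)) + 236)² = (-15*(-1 - 30) + 236)² = (-15*(-31) + 236)² = (465 + 236)² = 701² = 491401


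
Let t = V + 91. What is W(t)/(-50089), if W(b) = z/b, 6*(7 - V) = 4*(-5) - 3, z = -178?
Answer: 1068/30604379 ≈ 3.4897e-5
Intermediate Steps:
V = 65/6 (V = 7 - (4*(-5) - 3)/6 = 7 - (-20 - 3)/6 = 7 - ⅙*(-23) = 7 + 23/6 = 65/6 ≈ 10.833)
t = 611/6 (t = 65/6 + 91 = 611/6 ≈ 101.83)
W(b) = -178/b
W(t)/(-50089) = -178/611/6/(-50089) = -178*6/611*(-1/50089) = -1068/611*(-1/50089) = 1068/30604379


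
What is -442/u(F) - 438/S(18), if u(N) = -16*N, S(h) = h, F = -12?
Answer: -2557/96 ≈ -26.635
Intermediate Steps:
-442/u(F) - 438/S(18) = -442/((-16*(-12))) - 438/18 = -442/192 - 438*1/18 = -442*1/192 - 73/3 = -221/96 - 73/3 = -2557/96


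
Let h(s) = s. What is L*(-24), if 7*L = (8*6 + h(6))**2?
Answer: -69984/7 ≈ -9997.7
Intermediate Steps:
L = 2916/7 (L = (8*6 + 6)**2/7 = (48 + 6)**2/7 = (1/7)*54**2 = (1/7)*2916 = 2916/7 ≈ 416.57)
L*(-24) = (2916/7)*(-24) = -69984/7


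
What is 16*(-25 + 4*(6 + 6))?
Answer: 368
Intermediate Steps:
16*(-25 + 4*(6 + 6)) = 16*(-25 + 4*12) = 16*(-25 + 48) = 16*23 = 368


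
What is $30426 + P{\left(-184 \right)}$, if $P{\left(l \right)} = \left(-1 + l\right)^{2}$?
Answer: $64651$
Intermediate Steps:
$30426 + P{\left(-184 \right)} = 30426 + \left(-1 - 184\right)^{2} = 30426 + \left(-185\right)^{2} = 30426 + 34225 = 64651$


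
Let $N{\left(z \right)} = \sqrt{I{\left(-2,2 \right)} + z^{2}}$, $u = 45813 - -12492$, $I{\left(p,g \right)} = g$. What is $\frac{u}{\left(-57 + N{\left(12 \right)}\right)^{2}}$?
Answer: $\frac{58305}{\left(57 - \sqrt{146}\right)^{2}} \approx 28.899$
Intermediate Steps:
$u = 58305$ ($u = 45813 + 12492 = 58305$)
$N{\left(z \right)} = \sqrt{2 + z^{2}}$
$\frac{u}{\left(-57 + N{\left(12 \right)}\right)^{2}} = \frac{58305}{\left(-57 + \sqrt{2 + 12^{2}}\right)^{2}} = \frac{58305}{\left(-57 + \sqrt{2 + 144}\right)^{2}} = \frac{58305}{\left(-57 + \sqrt{146}\right)^{2}}$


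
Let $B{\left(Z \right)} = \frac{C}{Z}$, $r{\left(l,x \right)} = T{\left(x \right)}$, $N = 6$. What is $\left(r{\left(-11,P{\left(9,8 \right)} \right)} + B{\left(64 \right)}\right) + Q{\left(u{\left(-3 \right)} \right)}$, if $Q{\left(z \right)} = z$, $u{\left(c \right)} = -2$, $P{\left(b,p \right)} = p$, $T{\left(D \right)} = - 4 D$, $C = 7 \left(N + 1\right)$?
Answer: $- \frac{2127}{64} \approx -33.234$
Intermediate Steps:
$C = 49$ ($C = 7 \left(6 + 1\right) = 7 \cdot 7 = 49$)
$r{\left(l,x \right)} = - 4 x$
$B{\left(Z \right)} = \frac{49}{Z}$
$\left(r{\left(-11,P{\left(9,8 \right)} \right)} + B{\left(64 \right)}\right) + Q{\left(u{\left(-3 \right)} \right)} = \left(\left(-4\right) 8 + \frac{49}{64}\right) - 2 = \left(-32 + 49 \cdot \frac{1}{64}\right) - 2 = \left(-32 + \frac{49}{64}\right) - 2 = - \frac{1999}{64} - 2 = - \frac{2127}{64}$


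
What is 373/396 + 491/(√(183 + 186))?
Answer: 373/396 + 491*√41/123 ≈ 26.502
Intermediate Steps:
373/396 + 491/(√(183 + 186)) = 373*(1/396) + 491/(√369) = 373/396 + 491/((3*√41)) = 373/396 + 491*(√41/123) = 373/396 + 491*√41/123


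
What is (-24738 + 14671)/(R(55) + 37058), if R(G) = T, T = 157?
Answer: -10067/37215 ≈ -0.27051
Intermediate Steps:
R(G) = 157
(-24738 + 14671)/(R(55) + 37058) = (-24738 + 14671)/(157 + 37058) = -10067/37215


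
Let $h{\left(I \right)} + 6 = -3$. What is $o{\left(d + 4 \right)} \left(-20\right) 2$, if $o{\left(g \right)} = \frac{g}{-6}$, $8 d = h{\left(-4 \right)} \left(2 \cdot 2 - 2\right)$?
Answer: $\frac{35}{3} \approx 11.667$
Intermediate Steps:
$h{\left(I \right)} = -9$ ($h{\left(I \right)} = -6 - 3 = -9$)
$d = - \frac{9}{4}$ ($d = \frac{\left(-9\right) \left(2 \cdot 2 - 2\right)}{8} = \frac{\left(-9\right) \left(4 - 2\right)}{8} = \frac{\left(-9\right) 2}{8} = \frac{1}{8} \left(-18\right) = - \frac{9}{4} \approx -2.25$)
$o{\left(g \right)} = - \frac{g}{6}$ ($o{\left(g \right)} = g \left(- \frac{1}{6}\right) = - \frac{g}{6}$)
$o{\left(d + 4 \right)} \left(-20\right) 2 = - \frac{- \frac{9}{4} + 4}{6} \left(-20\right) 2 = \left(- \frac{1}{6}\right) \frac{7}{4} \left(-20\right) 2 = \left(- \frac{7}{24}\right) \left(-20\right) 2 = \frac{35}{6} \cdot 2 = \frac{35}{3}$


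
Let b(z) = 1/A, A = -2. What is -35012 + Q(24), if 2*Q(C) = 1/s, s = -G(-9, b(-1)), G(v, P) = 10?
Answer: -700241/20 ≈ -35012.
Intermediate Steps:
b(z) = -½ (b(z) = 1/(-2) = -½)
s = -10 (s = -1*10 = -10)
Q(C) = -1/20 (Q(C) = (½)/(-10) = (½)*(-⅒) = -1/20)
-35012 + Q(24) = -35012 - 1/20 = -700241/20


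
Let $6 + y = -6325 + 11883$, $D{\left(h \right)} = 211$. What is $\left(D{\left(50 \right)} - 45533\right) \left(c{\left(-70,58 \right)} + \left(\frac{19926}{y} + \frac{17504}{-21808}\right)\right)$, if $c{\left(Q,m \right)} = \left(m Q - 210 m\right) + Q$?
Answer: $\frac{1398215621530955}{1891844} \approx 7.3908 \cdot 10^{8}$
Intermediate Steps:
$c{\left(Q,m \right)} = Q - 210 m + Q m$ ($c{\left(Q,m \right)} = \left(Q m - 210 m\right) + Q = \left(- 210 m + Q m\right) + Q = Q - 210 m + Q m$)
$y = 5552$ ($y = -6 + \left(-6325 + 11883\right) = -6 + 5558 = 5552$)
$\left(D{\left(50 \right)} - 45533\right) \left(c{\left(-70,58 \right)} + \left(\frac{19926}{y} + \frac{17504}{-21808}\right)\right) = \left(211 - 45533\right) \left(\left(-70 - 12180 - 4060\right) + \left(\frac{19926}{5552} + \frac{17504}{-21808}\right)\right) = - 45322 \left(\left(-70 - 12180 - 4060\right) + \left(19926 \cdot \frac{1}{5552} + 17504 \left(- \frac{1}{21808}\right)\right)\right) = - 45322 \left(-16310 + \left(\frac{9963}{2776} - \frac{1094}{1363}\right)\right) = - 45322 \left(-16310 + \frac{10542625}{3783688}\right) = \left(-45322\right) \left(- \frac{61701408655}{3783688}\right) = \frac{1398215621530955}{1891844}$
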